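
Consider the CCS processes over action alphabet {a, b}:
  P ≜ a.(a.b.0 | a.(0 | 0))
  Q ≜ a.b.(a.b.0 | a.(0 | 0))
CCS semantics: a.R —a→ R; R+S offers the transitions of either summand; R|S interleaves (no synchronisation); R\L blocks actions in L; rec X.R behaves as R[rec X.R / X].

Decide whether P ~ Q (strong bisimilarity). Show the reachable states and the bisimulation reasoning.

Reachable graph of P (7 states):
  m0 = a.(a.b.0 | a.(0 | 0)) has moves —a→ m1
  m1 = a.b.0 | a.(0 | 0) has moves —a→ m2, —a→ m3
  m2 = a.b.0 | (0 | 0) has moves —a→ m4
  m3 = b.0 | a.(0 | 0) has moves —a→ m4, —b→ m5
  m4 = b.0 | (0 | 0) has moves —b→ m6
  m5 = 0 | a.(0 | 0) has moves —a→ m6
  m6 = 0 | (0 | 0) has moves ∅
Reachable graph of Q (8 states):
  n0 = a.b.(a.b.0 | a.(0 | 0)) has moves —a→ n1
  n1 = b.(a.b.0 | a.(0 | 0)) has moves —b→ n2
  n2 = a.b.0 | a.(0 | 0) has moves —a→ n3, —a→ n4
  n3 = a.b.0 | (0 | 0) has moves —a→ n5
  n4 = b.0 | a.(0 | 0) has moves —a→ n5, —b→ n6
  n5 = b.0 | (0 | 0) has moves —b→ n7
  n6 = 0 | a.(0 | 0) has moves —a→ n7
  n7 = 0 | (0 | 0) has moves ∅
Bisimilarity quotient blocks:
  B0 = {m0}
  B1 = {m1, n2}
  B2 = {m3, n4}
  B3 = {m4, n5}
  B4 = {m6, n7}
  B5 = {m5, n6}
  B6 = {m2, n3}
  B7 = {n0}
  B8 = {n1}
m0 ∈ B0, n0 ∈ B7 → different blocks

not bisimilar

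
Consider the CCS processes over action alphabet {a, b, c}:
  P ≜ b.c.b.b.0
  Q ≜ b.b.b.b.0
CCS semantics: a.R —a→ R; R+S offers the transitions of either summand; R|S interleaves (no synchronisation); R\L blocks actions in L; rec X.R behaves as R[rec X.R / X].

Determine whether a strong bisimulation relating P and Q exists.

not bisimilar

LTS(P): 5 reachable states
  u0 = b.c.b.b.0 | -b-> u1
  u1 = c.b.b.0 | -c-> u2
  u2 = b.b.0 | -b-> u3
  u3 = b.0 | -b-> u4
  u4 = 0 | deadlocked
LTS(Q): 5 reachable states
  v0 = b.b.b.b.0 | -b-> v1
  v1 = b.b.b.0 | -b-> v2
  v2 = b.b.0 | -b-> v3
  v3 = b.0 | -b-> v4
  v4 = 0 | deadlocked
Bisimilarity quotient blocks:
  B0 = {u0}
  B1 = {u1}
  B2 = {u2, v2}
  B3 = {u3, v3}
  B4 = {u4, v4}
  B5 = {v0}
  B6 = {v1}
u0 ∈ B0, v0 ∈ B5 → different blocks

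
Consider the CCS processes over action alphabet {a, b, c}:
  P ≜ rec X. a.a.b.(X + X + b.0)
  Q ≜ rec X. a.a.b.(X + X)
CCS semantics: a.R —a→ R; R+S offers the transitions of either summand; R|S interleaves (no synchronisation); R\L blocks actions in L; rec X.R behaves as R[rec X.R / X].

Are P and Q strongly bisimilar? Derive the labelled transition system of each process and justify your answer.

P's transition system — 5 states:
  s0 = rec X. a.a.b.(X + X + b.0) | --a--▸ s1
  s1 = a.b.((rec X. a.a.b.(X + X + b.0)) + (rec X. a.a.b.(X + X + b.0)) + b.0) | --a--▸ s2
  s2 = b.((rec X. a.a.b.(X + X + b.0)) + (rec X. a.a.b.(X + X + b.0)) + b.0) | --b--▸ s3
  s3 = (rec X. a.a.b.(X + X + b.0)) + (rec X. a.a.b.(X + X + b.0)) + b.0 | --a--▸ s1, --b--▸ s4
  s4 = 0 | ·
Q's transition system — 4 states:
  t0 = rec X. a.a.b.(X + X) | --a--▸ t1
  t1 = a.b.((rec X. a.a.b.(X + X)) + (rec X. a.a.b.(X + X))) | --a--▸ t2
  t2 = b.((rec X. a.a.b.(X + X)) + (rec X. a.a.b.(X + X))) | --b--▸ t3
  t3 = (rec X. a.a.b.(X + X)) + (rec X. a.a.b.(X + X)) | --a--▸ t1
Bisimilarity quotient blocks:
  B0 = {s0}
  B1 = {s1}
  B2 = {s2}
  B3 = {s3}
  B4 = {s4}
  B5 = {t0, t3}
  B6 = {t1}
  B7 = {t2}
s0 ∈ B0, t0 ∈ B5 → different blocks

P ≁ Q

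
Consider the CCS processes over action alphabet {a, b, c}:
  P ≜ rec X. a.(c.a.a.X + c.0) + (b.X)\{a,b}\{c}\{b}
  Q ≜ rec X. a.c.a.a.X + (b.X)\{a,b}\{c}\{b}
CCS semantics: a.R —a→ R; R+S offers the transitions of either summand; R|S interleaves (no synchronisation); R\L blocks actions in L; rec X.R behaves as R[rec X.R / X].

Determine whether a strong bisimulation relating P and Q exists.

P ≁ Q

Reachable graph of P (5 states):
  u0 = rec X. a.(c.a.a.X + c.0) + (b.X)\{a,b}\{c}\{b} → -a-> u1
  u1 = c.a.a.(rec X. a.(c.a.a.X + c.0) + (b.X)\{a,b}\{c}\{b}) + c.0 → -c-> u2, -c-> u3
  u2 = 0 → stopped
  u3 = a.a.(rec X. a.(c.a.a.X + c.0) + (b.X)\{a,b}\{c}\{b}) → -a-> u4
  u4 = a.(rec X. a.(c.a.a.X + c.0) + (b.X)\{a,b}\{c}\{b}) → -a-> u0
Reachable graph of Q (4 states):
  v0 = rec X. a.c.a.a.X + (b.X)\{a,b}\{c}\{b} → -a-> v1
  v1 = c.a.a.(rec X. a.c.a.a.X + (b.X)\{a,b}\{c}\{b}) → -c-> v2
  v2 = a.a.(rec X. a.c.a.a.X + (b.X)\{a,b}\{c}\{b}) → -a-> v3
  v3 = a.(rec X. a.c.a.a.X + (b.X)\{a,b}\{c}\{b}) → -a-> v0
Coarsest stable partition (strong bisimilarity classes):
  B0 = {u0}
  B1 = {u1}
  B2 = {u3}
  B3 = {u4}
  B4 = {u2}
  B5 = {v0}
  B6 = {v1}
  B7 = {v2}
  B8 = {v3}
u0 ∈ B0, v0 ∈ B5 → different blocks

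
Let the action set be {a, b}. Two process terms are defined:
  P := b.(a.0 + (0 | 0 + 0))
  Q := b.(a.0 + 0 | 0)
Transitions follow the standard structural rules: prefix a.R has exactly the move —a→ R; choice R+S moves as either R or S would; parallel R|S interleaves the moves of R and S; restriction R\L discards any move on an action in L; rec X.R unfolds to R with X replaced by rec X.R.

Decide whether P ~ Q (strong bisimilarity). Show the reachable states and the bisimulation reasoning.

P ~ Q

Reachable graph of P (3 states):
  s0 = b.(a.0 + (0 | 0 + 0)) has moves ··b··> s1
  s1 = a.0 + (0 | 0 + 0) has moves ··a··> s2
  s2 = 0 has moves (no moves)
Reachable graph of Q (3 states):
  t0 = b.(a.0 + 0 | 0) has moves ··b··> t1
  t1 = a.0 + 0 | 0 has moves ··a··> t2
  t2 = 0 has moves (no moves)
Bisimilarity quotient blocks:
  B0 = {s0, t0}
  B1 = {s1, t1}
  B2 = {s2, t2}
s0 ∈ B0, t0 ∈ B0 → same block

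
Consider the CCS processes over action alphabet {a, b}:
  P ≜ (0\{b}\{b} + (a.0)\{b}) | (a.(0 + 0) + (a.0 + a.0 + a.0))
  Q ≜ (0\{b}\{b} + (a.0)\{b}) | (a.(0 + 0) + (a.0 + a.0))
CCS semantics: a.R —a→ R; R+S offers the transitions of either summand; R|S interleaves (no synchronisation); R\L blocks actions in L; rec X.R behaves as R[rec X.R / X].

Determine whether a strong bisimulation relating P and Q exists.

P ~ Q

Reachable graph of P (6 states):
  p0 = (0\{b}\{b} + (a.0)\{b}) | (a.(0 + 0) + (a.0 + a.0 + a.0)) ⊢ --a--▸ p1, --a--▸ p2, --a--▸ p3
  p1 = (0\{b}\{b} + (a.0)\{b}) | (0 + 0) ⊢ --a--▸ p4
  p2 = (0\{b}\{b} + (a.0)\{b}) | 0 ⊢ --a--▸ p5
  p3 = 0\{b} | (a.(0 + 0) + (a.0 + a.0 + a.0)) ⊢ --a--▸ p4, --a--▸ p5
  p4 = 0\{b} | (0 + 0) ⊢ (no moves)
  p5 = 0\{b} | 0 ⊢ (no moves)
Reachable graph of Q (6 states):
  q0 = (0\{b}\{b} + (a.0)\{b}) | (a.(0 + 0) + (a.0 + a.0)) ⊢ --a--▸ q1, --a--▸ q2, --a--▸ q3
  q1 = (0\{b}\{b} + (a.0)\{b}) | (0 + 0) ⊢ --a--▸ q4
  q2 = (0\{b}\{b} + (a.0)\{b}) | 0 ⊢ --a--▸ q5
  q3 = 0\{b} | (a.(0 + 0) + (a.0 + a.0)) ⊢ --a--▸ q4, --a--▸ q5
  q4 = 0\{b} | (0 + 0) ⊢ (no moves)
  q5 = 0\{b} | 0 ⊢ (no moves)
Bisimilarity quotient blocks:
  B0 = {p0, q0}
  B1 = {p1, p2, p3, q1, q2, q3}
  B2 = {p4, p5, q4, q5}
p0 ∈ B0, q0 ∈ B0 → same block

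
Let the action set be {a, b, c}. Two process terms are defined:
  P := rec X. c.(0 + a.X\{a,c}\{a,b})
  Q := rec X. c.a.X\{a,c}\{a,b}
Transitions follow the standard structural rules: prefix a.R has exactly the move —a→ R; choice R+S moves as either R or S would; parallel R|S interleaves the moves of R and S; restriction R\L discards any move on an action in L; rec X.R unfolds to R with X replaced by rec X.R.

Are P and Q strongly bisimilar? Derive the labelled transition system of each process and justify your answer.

P ~ Q

LTS(P): 3 reachable states
  u0 = rec X. c.(0 + a.X\{a,c}\{a,b}) | --c--▸ u1
  u1 = 0 + a.(rec X. c.(0 + a.X\{a,c}\{a,b}))\{a,c}\{a,b} | --a--▸ u2
  u2 = (rec X. c.(0 + a.X\{a,c}\{a,b}))\{a,c}\{a,b} | (no moves)
LTS(Q): 3 reachable states
  v0 = rec X. c.a.X\{a,c}\{a,b} | --c--▸ v1
  v1 = a.(rec X. c.a.X\{a,c}\{a,b})\{a,c}\{a,b} | --a--▸ v2
  v2 = (rec X. c.a.X\{a,c}\{a,b})\{a,c}\{a,b} | (no moves)
Bisimilarity quotient blocks:
  B0 = {u0, v0}
  B1 = {u1, v1}
  B2 = {u2, v2}
u0 ∈ B0, v0 ∈ B0 → same block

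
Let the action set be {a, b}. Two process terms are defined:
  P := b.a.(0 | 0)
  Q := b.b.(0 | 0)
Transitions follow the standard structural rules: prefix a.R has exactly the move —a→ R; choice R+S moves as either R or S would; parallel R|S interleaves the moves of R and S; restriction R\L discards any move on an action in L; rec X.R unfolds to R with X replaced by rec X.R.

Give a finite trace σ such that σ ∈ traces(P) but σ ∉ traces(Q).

LTS(P): 3 reachable states
  p0 = b.a.(0 | 0) | —b→ p1
  p1 = a.(0 | 0) | —a→ p2
  p2 = 0 | 0 | ∅
LTS(Q): 3 reachable states
  q0 = b.b.(0 | 0) | —b→ q1
  q1 = b.(0 | 0) | —b→ q2
  q2 = 0 | 0 | ∅
Executing ba from P (initial set {p0}):
  [1] b ⇒ {p1}
  [2] a ⇒ {p2}
  P completes σ.
Executing ba from Q (initial set {q0}):
  [1] b ⇒ {q1}
  [2] a ⇒ no successor for Q

ba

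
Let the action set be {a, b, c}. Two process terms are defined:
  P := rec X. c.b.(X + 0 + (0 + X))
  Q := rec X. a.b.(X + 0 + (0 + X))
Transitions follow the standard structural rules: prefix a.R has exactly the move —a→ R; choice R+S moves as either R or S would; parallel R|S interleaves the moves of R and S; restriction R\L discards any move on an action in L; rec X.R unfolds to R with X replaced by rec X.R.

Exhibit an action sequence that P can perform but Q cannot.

c

LTS(P): 3 reachable states
  m0 = rec X. c.b.(X + 0 + (0 + X)) :: —c→ m1
  m1 = b.((rec X. c.b.(X + 0 + (0 + X))) + 0 + (0 + (rec X. c.b.(X + 0 + (0 + X))))) :: —b→ m2
  m2 = (rec X. c.b.(X + 0 + (0 + X))) + 0 + (0 + (rec X. c.b.(X + 0 + (0 + X)))) :: —c→ m1
LTS(Q): 3 reachable states
  n0 = rec X. a.b.(X + 0 + (0 + X)) :: —a→ n1
  n1 = b.((rec X. a.b.(X + 0 + (0 + X))) + 0 + (0 + (rec X. a.b.(X + 0 + (0 + X))))) :: —b→ n2
  n2 = (rec X. a.b.(X + 0 + (0 + X))) + 0 + (0 + (rec X. a.b.(X + 0 + (0 + X)))) :: —a→ n1
Run σ = ⟨c⟩ on P: start {m0}
  step 1 (c): {m1}
  ✓ P
Run σ = ⟨c⟩ on Q: start {n0}
  step 1 (c): ∅  — Q cannot continue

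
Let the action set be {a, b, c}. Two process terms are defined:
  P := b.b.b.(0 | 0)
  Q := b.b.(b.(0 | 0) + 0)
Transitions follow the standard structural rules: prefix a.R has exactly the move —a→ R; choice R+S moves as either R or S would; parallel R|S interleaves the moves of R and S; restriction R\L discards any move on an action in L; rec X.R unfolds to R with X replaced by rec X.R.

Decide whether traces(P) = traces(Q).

Reachable graph of P (4 states):
  u0 = b.b.b.(0 | 0) :: --b--▸ u1
  u1 = b.b.(0 | 0) :: --b--▸ u2
  u2 = b.(0 | 0) :: --b--▸ u3
  u3 = 0 | 0 :: ·
Reachable graph of Q (4 states):
  v0 = b.b.(b.(0 | 0) + 0) :: --b--▸ v1
  v1 = b.(b.(0 | 0) + 0) :: --b--▸ v2
  v2 = b.(0 | 0) + 0 :: --b--▸ v3
  v3 = 0 | 0 :: ·
Partition-refinement fixed point:
  B0 = {u0, v0}
  B1 = {u1, v1}
  B2 = {u2, v2}
  B3 = {u3, v3}
u0 ∈ B0, v0 ∈ B0 → same block
Bisimilar ⇒ trace-equivalent.

trace-equivalent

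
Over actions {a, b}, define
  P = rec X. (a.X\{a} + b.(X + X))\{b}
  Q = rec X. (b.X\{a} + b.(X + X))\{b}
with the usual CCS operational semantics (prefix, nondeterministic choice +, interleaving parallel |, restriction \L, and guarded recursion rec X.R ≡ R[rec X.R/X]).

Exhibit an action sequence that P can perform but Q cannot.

a

P's transition system — 2 states:
  u0 = rec X. (a.X\{a} + b.(X + X))\{b} :: =a=> u1
  u1 = (rec X. (a.X\{a} + b.(X + X))\{b})\{a}\{b} :: stopped
Q's transition system — 1 states:
  v0 = rec X. (b.X\{a} + b.(X + X))\{b} :: stopped
Executing a from P (initial set {u0}):
  after a @ step 1: {u1}
  P completes σ.
Executing a from Q (initial set {v0}):
  after a @ step 1: ∅ (Q stuck)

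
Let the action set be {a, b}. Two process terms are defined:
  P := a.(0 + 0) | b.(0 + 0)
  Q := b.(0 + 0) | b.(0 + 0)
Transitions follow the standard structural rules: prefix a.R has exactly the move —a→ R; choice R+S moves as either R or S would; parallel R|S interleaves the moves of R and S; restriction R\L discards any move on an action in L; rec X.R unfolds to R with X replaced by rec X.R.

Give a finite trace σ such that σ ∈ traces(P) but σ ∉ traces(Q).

LTS(P): 4 reachable states
  s0 = a.(0 + 0) | b.(0 + 0) → --a--▸ s1, --b--▸ s2
  s1 = (0 + 0) | b.(0 + 0) → --b--▸ s3
  s2 = a.(0 + 0) | (0 + 0) → --a--▸ s3
  s3 = (0 + 0) | (0 + 0) → (no moves)
LTS(Q): 4 reachable states
  t0 = b.(0 + 0) | b.(0 + 0) → --b--▸ t1, --b--▸ t2
  t1 = (0 + 0) | b.(0 + 0) → --b--▸ t3
  t2 = b.(0 + 0) | (0 + 0) → --b--▸ t3
  t3 = (0 + 0) | (0 + 0) → (no moves)
Run σ = ⟨a⟩ on P: start {s0}
  step 1 (a): {s1}
  P completes σ.
Run σ = ⟨a⟩ on Q: start {t0}
  step 1 (a): ∅  — Q cannot continue

a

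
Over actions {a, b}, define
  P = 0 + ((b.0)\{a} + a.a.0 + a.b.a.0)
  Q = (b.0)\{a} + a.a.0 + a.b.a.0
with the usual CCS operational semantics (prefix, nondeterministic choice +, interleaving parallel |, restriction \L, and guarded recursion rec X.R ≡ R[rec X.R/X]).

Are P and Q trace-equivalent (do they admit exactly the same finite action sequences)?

traces(P) = traces(Q)

LTS(P): 5 reachable states
  s0 = 0 + ((b.0)\{a} + a.a.0 + a.b.a.0) | --a--▸ s1, --a--▸ s2, --b--▸ s3
  s1 = a.0 | --a--▸ s4
  s2 = b.a.0 | --b--▸ s1
  s3 = 0\{a} | (no moves)
  s4 = 0 | (no moves)
LTS(Q): 5 reachable states
  t0 = (b.0)\{a} + a.a.0 + a.b.a.0 | --a--▸ t1, --a--▸ t2, --b--▸ t3
  t1 = a.0 | --a--▸ t4
  t2 = b.a.0 | --b--▸ t1
  t3 = 0\{a} | (no moves)
  t4 = 0 | (no moves)
Partition-refinement fixed point:
  B0 = {s0, t0}
  B1 = {s3, s4, t3, t4}
  B2 = {s2, t2}
  B3 = {s1, t1}
s0 ∈ B0, t0 ∈ B0 → same block
Bisimilar ⇒ trace-equivalent.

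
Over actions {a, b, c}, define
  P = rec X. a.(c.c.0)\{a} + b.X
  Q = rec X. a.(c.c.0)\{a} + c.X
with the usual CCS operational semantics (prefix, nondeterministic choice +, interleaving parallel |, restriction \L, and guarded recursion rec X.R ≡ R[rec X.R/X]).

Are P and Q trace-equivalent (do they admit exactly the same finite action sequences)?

traces(P) ≠ traces(Q) — witness ⟨b⟩

P's transition system — 4 states:
  u0 = rec X. a.(c.c.0)\{a} + b.X :: --a--▸ u1, --b--▸ u0
  u1 = (c.c.0)\{a} :: --c--▸ u2
  u2 = (c.0)\{a} :: --c--▸ u3
  u3 = 0\{a} :: deadlocked
Q's transition system — 4 states:
  v0 = rec X. a.(c.c.0)\{a} + c.X :: --a--▸ v1, --c--▸ v0
  v1 = (c.c.0)\{a} :: --c--▸ v2
  v2 = (c.0)\{a} :: --c--▸ v3
  v3 = 0\{a} :: deadlocked
Trace ⟨b⟩ through P, begin at {u0}:
  step 1 (b): {u0}
  — P admits the full trace.
Trace ⟨b⟩ through Q, begin at {v0}:
  step 1 (b): ∅ (Q stuck)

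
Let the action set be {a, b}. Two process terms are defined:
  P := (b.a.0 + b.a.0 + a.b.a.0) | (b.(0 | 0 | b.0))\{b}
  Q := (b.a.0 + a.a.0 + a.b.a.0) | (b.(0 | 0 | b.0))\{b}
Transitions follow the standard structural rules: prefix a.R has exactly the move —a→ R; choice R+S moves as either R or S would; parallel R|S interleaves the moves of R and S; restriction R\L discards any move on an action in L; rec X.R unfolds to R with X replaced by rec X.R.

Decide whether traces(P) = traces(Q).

traces(P) ≠ traces(Q) — witness ⟨aa⟩

P's transition system — 4 states:
  m0 = (b.a.0 + b.a.0 + a.b.a.0) | (b.(0 | 0 | b.0))\{b} has moves =a=> m1, =b=> m2
  m1 = b.a.0 | (b.(0 | 0 | b.0))\{b} has moves =b=> m2
  m2 = a.0 | (b.(0 | 0 | b.0))\{b} has moves =a=> m3
  m3 = 0 | (b.(0 | 0 | b.0))\{b} has moves deadlocked
Q's transition system — 4 states:
  n0 = (b.a.0 + a.a.0 + a.b.a.0) | (b.(0 | 0 | b.0))\{b} has moves =a=> n1, =a=> n2, =b=> n1
  n1 = a.0 | (b.(0 | 0 | b.0))\{b} has moves =a=> n3
  n2 = b.a.0 | (b.(0 | 0 | b.0))\{b} has moves =b=> n1
  n3 = 0 | (b.(0 | 0 | b.0))\{b} has moves deadlocked
Executing aa from Q (initial set {n0}):
  [1] a ⇒ {n1, n2}
  [2] a ⇒ {n3}
  — Q admits the full trace.
Executing aa from P (initial set {m0}):
  [1] a ⇒ {m1}
  [2] a ⇒ no successor for P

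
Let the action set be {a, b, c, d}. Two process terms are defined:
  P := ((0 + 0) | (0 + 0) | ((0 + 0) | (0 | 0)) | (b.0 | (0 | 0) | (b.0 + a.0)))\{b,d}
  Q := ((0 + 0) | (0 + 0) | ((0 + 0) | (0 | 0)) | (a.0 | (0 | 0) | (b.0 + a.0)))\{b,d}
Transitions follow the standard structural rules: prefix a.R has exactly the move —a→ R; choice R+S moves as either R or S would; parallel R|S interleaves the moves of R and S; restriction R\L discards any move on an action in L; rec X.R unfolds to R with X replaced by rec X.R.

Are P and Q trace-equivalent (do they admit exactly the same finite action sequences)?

NO — witness ⟨aa⟩

LTS(P): 2 reachable states
  s0 = ((0 + 0) | (0 + 0) | ((0 + 0) | (0 | 0)) | (b.0 | (0 | 0) | (b.0 + a.0)))\{b,d} has moves ··a··> s1
  s1 = ((0 + 0) | (0 + 0) | ((0 + 0) | (0 | 0)) | (b.0 | (0 | 0) | 0))\{b,d} has moves stopped
LTS(Q): 4 reachable states
  t0 = ((0 + 0) | (0 + 0) | ((0 + 0) | (0 | 0)) | (a.0 | (0 | 0) | (b.0 + a.0)))\{b,d} has moves ··a··> t1, ··a··> t2
  t1 = ((0 + 0) | (0 + 0) | ((0 + 0) | (0 | 0)) | (0 | (0 | 0) | (b.0 + a.0)))\{b,d} has moves ··a··> t3
  t2 = ((0 + 0) | (0 + 0) | ((0 + 0) | (0 | 0)) | (a.0 | (0 | 0) | 0))\{b,d} has moves ··a··> t3
  t3 = ((0 + 0) | (0 + 0) | ((0 + 0) | (0 | 0)) | (0 | (0 | 0) | 0))\{b,d} has moves stopped
Run σ = ⟨aa⟩ on Q: start {t0}
  [1] a ⇒ {t1, t2}
  [2] a ⇒ {t3}
  — Q admits the full trace.
Run σ = ⟨aa⟩ on P: start {s0}
  [1] a ⇒ {s1}
  [2] a ⇒ ∅ (P stuck)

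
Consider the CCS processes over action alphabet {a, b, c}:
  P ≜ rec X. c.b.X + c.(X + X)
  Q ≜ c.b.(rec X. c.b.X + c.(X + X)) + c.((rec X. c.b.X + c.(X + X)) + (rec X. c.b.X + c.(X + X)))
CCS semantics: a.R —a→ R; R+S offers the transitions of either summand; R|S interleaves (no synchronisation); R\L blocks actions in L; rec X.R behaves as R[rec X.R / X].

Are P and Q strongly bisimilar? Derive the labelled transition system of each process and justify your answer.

bisimilar

LTS(P): 3 reachable states
  m0 = rec X. c.b.X + c.(X + X) → -c-> m1, -c-> m2
  m1 = (rec X. c.b.X + c.(X + X)) + (rec X. c.b.X + c.(X + X)) → -c-> m1, -c-> m2
  m2 = b.(rec X. c.b.X + c.(X + X)) → -b-> m0
LTS(Q): 4 reachable states
  n0 = c.b.(rec X. c.b.X + c.(X + X)) + c.((rec X. c.b.X + c.(X + X)) + (rec X. c.b.X + c.(X + X))) → -c-> n1, -c-> n2
  n1 = (rec X. c.b.X + c.(X + X)) + (rec X. c.b.X + c.(X + X)) → -c-> n1, -c-> n2
  n2 = b.(rec X. c.b.X + c.(X + X)) → -b-> n3
  n3 = rec X. c.b.X + c.(X + X) → -c-> n1, -c-> n2
Bisimilarity quotient blocks:
  B0 = {m0, m1, n0, n1, n3}
  B1 = {m2, n2}
m0 ∈ B0, n0 ∈ B0 → same block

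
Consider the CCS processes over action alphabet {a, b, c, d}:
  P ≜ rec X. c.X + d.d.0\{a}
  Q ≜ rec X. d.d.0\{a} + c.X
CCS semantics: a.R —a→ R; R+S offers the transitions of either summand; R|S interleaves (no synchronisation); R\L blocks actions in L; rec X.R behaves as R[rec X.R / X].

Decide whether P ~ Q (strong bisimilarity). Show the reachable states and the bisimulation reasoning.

LTS(P): 3 reachable states
  m0 = rec X. c.X + d.d.0\{a} | ··c··> m0, ··d··> m1
  m1 = d.0\{a} | ··d··> m2
  m2 = 0\{a} | ∅
LTS(Q): 3 reachable states
  n0 = rec X. d.d.0\{a} + c.X | ··c··> n0, ··d··> n1
  n1 = d.0\{a} | ··d··> n2
  n2 = 0\{a} | ∅
Bisimilarity quotient blocks:
  B0 = {m0, n0}
  B1 = {m1, n1}
  B2 = {m2, n2}
m0 ∈ B0, n0 ∈ B0 → same block

P ~ Q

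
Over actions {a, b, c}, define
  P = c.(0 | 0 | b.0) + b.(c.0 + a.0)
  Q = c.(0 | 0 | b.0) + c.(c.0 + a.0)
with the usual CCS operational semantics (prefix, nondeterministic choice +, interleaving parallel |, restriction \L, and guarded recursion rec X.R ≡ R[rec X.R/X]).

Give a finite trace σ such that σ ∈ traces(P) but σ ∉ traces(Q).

b

LTS(P): 5 reachable states
  m0 = c.(0 | 0 | b.0) + b.(c.0 + a.0) ⊢ —b→ m1, —c→ m2
  m1 = c.0 + a.0 ⊢ —a→ m3, —c→ m3
  m2 = 0 | 0 | b.0 ⊢ —b→ m4
  m3 = 0 ⊢ (no moves)
  m4 = 0 | 0 | 0 ⊢ (no moves)
LTS(Q): 5 reachable states
  n0 = c.(0 | 0 | b.0) + c.(c.0 + a.0) ⊢ —c→ n1, —c→ n2
  n1 = 0 | 0 | b.0 ⊢ —b→ n3
  n2 = c.0 + a.0 ⊢ —a→ n4, —c→ n4
  n3 = 0 | 0 | 0 ⊢ (no moves)
  n4 = 0 ⊢ (no moves)
Trace ⟨b⟩ through P, begin at {m0}:
  after b @ step 1: {m1}
  ✓ P
Trace ⟨b⟩ through Q, begin at {n0}:
  after b @ step 1: ∅ (Q stuck)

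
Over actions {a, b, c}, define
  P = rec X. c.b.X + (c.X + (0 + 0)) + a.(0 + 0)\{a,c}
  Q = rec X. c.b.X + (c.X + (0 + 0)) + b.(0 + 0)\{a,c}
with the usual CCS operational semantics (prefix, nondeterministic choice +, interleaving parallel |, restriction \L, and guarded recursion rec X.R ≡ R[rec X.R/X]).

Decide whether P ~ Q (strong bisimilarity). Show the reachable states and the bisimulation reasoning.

not bisimilar

P's transition system — 3 states:
  s0 = rec X. c.b.X + (c.X + (0 + 0)) + a.(0 + 0)\{a,c} has moves --a--▸ s1, --c--▸ s0, --c--▸ s2
  s1 = (0 + 0)\{a,c} has moves stopped
  s2 = b.(rec X. c.b.X + (c.X + (0 + 0)) + a.(0 + 0)\{a,c}) has moves --b--▸ s0
Q's transition system — 3 states:
  t0 = rec X. c.b.X + (c.X + (0 + 0)) + b.(0 + 0)\{a,c} has moves --b--▸ t1, --c--▸ t0, --c--▸ t2
  t1 = (0 + 0)\{a,c} has moves stopped
  t2 = b.(rec X. c.b.X + (c.X + (0 + 0)) + b.(0 + 0)\{a,c}) has moves --b--▸ t0
Bisimilarity quotient blocks:
  B0 = {s0}
  B1 = {s2}
  B2 = {s1, t1}
  B3 = {t0}
  B4 = {t2}
s0 ∈ B0, t0 ∈ B3 → different blocks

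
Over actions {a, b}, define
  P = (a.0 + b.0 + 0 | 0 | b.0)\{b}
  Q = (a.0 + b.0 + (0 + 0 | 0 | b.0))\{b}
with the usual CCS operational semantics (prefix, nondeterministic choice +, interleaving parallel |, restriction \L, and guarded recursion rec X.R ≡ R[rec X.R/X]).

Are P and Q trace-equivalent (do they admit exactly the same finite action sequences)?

LTS(P): 2 reachable states
  s0 = (a.0 + b.0 + 0 | 0 | b.0)\{b} | —a→ s1
  s1 = 0\{b} | deadlocked
LTS(Q): 2 reachable states
  t0 = (a.0 + b.0 + (0 + 0 | 0 | b.0))\{b} | —a→ t1
  t1 = 0\{b} | deadlocked
Partition-refinement fixed point:
  B0 = {s0, t0}
  B1 = {s1, t1}
s0 ∈ B0, t0 ∈ B0 → same block
Bisimilar ⇒ trace-equivalent.

traces(P) = traces(Q)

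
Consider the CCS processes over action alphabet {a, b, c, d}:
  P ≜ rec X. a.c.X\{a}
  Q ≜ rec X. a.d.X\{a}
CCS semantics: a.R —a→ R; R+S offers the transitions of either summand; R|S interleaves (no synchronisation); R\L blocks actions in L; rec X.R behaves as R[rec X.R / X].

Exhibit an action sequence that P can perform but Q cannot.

Reachable graph of P (3 states):
  m0 = rec X. a.c.X\{a} → ··a··> m1
  m1 = c.(rec X. a.c.X\{a})\{a} → ··c··> m2
  m2 = (rec X. a.c.X\{a})\{a} → stopped
Reachable graph of Q (3 states):
  n0 = rec X. a.d.X\{a} → ··a··> n1
  n1 = d.(rec X. a.d.X\{a})\{a} → ··d··> n2
  n2 = (rec X. a.d.X\{a})\{a} → stopped
Run σ = ⟨ac⟩ on P: start {m0}
  [1] a ⇒ {m1}
  [2] c ⇒ {m2}
  — P admits the full trace.
Run σ = ⟨ac⟩ on Q: start {n0}
  [1] a ⇒ {n1}
  [2] c ⇒ ∅ (Q stuck)

ac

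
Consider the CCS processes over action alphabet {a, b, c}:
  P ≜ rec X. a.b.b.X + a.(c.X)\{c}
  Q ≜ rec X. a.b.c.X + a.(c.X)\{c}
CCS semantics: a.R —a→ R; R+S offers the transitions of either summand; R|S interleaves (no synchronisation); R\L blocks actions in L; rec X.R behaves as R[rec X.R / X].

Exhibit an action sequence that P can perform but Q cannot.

abb

LTS(P): 4 reachable states
  s0 = rec X. a.b.b.X + a.(c.X)\{c} ⊢ --a--▸ s1, --a--▸ s2
  s1 = (c.(rec X. a.b.b.X + a.(c.X)\{c}))\{c} ⊢ ·
  s2 = b.b.(rec X. a.b.b.X + a.(c.X)\{c}) ⊢ --b--▸ s3
  s3 = b.(rec X. a.b.b.X + a.(c.X)\{c}) ⊢ --b--▸ s0
LTS(Q): 4 reachable states
  t0 = rec X. a.b.c.X + a.(c.X)\{c} ⊢ --a--▸ t1, --a--▸ t2
  t1 = (c.(rec X. a.b.c.X + a.(c.X)\{c}))\{c} ⊢ ·
  t2 = b.c.(rec X. a.b.c.X + a.(c.X)\{c}) ⊢ --b--▸ t3
  t3 = c.(rec X. a.b.c.X + a.(c.X)\{c}) ⊢ --c--▸ t0
Executing abb from P (initial set {s0}):
  [1] a ⇒ {s1, s2}
  [2] b ⇒ {s3}
  [3] b ⇒ {s0}
  ✓ P
Executing abb from Q (initial set {t0}):
  [1] a ⇒ {t1, t2}
  [2] b ⇒ {t3}
  [3] b ⇒ no successor for Q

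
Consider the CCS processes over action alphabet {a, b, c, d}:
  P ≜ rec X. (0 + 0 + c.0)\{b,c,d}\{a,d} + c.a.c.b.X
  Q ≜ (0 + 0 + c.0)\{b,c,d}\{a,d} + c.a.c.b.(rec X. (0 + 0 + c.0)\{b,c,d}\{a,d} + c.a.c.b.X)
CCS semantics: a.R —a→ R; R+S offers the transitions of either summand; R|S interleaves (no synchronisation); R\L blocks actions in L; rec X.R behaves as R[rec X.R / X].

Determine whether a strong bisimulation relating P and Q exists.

bisimilar

LTS(P): 4 reachable states
  u0 = rec X. (0 + 0 + c.0)\{b,c,d}\{a,d} + c.a.c.b.X :: ··c··> u1
  u1 = a.c.b.(rec X. (0 + 0 + c.0)\{b,c,d}\{a,d} + c.a.c.b.X) :: ··a··> u2
  u2 = c.b.(rec X. (0 + 0 + c.0)\{b,c,d}\{a,d} + c.a.c.b.X) :: ··c··> u3
  u3 = b.(rec X. (0 + 0 + c.0)\{b,c,d}\{a,d} + c.a.c.b.X) :: ··b··> u0
LTS(Q): 5 reachable states
  v0 = (0 + 0 + c.0)\{b,c,d}\{a,d} + c.a.c.b.(rec X. (0 + 0 + c.0)\{b,c,d}\{a,d} + c.a.c.b.X) :: ··c··> v1
  v1 = a.c.b.(rec X. (0 + 0 + c.0)\{b,c,d}\{a,d} + c.a.c.b.X) :: ··a··> v2
  v2 = c.b.(rec X. (0 + 0 + c.0)\{b,c,d}\{a,d} + c.a.c.b.X) :: ··c··> v3
  v3 = b.(rec X. (0 + 0 + c.0)\{b,c,d}\{a,d} + c.a.c.b.X) :: ··b··> v4
  v4 = rec X. (0 + 0 + c.0)\{b,c,d}\{a,d} + c.a.c.b.X :: ··c··> v1
Bisimilarity quotient blocks:
  B0 = {u0, v0, v4}
  B1 = {u1, v1}
  B2 = {u2, v2}
  B3 = {u3, v3}
u0 ∈ B0, v0 ∈ B0 → same block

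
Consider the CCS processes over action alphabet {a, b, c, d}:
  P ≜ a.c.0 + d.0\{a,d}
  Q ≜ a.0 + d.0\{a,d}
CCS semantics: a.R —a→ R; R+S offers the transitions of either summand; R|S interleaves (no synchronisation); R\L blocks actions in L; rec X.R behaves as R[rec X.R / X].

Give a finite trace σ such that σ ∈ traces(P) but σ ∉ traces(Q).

ac

P's transition system — 4 states:
  u0 = a.c.0 + d.0\{a,d} :: =a=> u1, =d=> u2
  u1 = c.0 :: =c=> u3
  u2 = 0\{a,d} :: (no moves)
  u3 = 0 :: (no moves)
Q's transition system — 3 states:
  v0 = a.0 + d.0\{a,d} :: =a=> v1, =d=> v2
  v1 = 0 :: (no moves)
  v2 = 0\{a,d} :: (no moves)
Executing ac from P (initial set {u0}):
  after a @ step 1: {u1}
  after c @ step 2: {u3}
  ✓ P
Executing ac from Q (initial set {v0}):
  after a @ step 1: {v1}
  after c @ step 2: ∅ (Q stuck)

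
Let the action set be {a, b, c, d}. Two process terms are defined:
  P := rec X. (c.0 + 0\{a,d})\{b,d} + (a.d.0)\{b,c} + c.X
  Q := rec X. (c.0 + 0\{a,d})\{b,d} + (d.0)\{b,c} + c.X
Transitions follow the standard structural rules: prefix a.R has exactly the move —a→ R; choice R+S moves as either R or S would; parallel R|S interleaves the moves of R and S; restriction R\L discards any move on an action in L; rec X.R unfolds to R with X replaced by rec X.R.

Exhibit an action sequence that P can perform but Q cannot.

a

LTS(P): 4 reachable states
  m0 = rec X. (c.0 + 0\{a,d})\{b,d} + (a.d.0)\{b,c} + c.X :: -a-> m1, -c-> m0, -c-> m2
  m1 = (d.0)\{b,c} :: -d-> m3
  m2 = 0\{b,d} :: (no moves)
  m3 = 0\{b,c} :: (no moves)
LTS(Q): 3 reachable states
  n0 = rec X. (c.0 + 0\{a,d})\{b,d} + (d.0)\{b,c} + c.X :: -c-> n0, -c-> n1, -d-> n2
  n1 = 0\{b,d} :: (no moves)
  n2 = 0\{b,c} :: (no moves)
Executing a from P (initial set {m0}):
  step 1 (a): {m1}
  P completes σ.
Executing a from Q (initial set {n0}):
  step 1 (a): ∅  — Q cannot continue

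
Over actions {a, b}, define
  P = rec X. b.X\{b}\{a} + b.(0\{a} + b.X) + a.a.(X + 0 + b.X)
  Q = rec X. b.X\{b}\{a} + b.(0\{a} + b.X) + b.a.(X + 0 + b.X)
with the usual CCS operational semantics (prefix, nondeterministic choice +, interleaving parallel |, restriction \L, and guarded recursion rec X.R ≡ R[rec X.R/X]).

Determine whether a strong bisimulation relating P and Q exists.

P ≁ Q

Reachable graph of P (5 states):
  m0 = rec X. b.X\{b}\{a} + b.(0\{a} + b.X) + a.a.(X + 0 + b.X) ⊢ ··a··> m1, ··b··> m2, ··b··> m3
  m1 = a.((rec X. b.X\{b}\{a} + b.(0\{a} + b.X) + a.a.(X + 0 + b.X)) + 0 + b.(rec X. b.X\{b}\{a} + b.(0\{a} + b.X) + a.a.(X + 0 + b.X))) ⊢ ··a··> m4
  m2 = (rec X. b.X\{b}\{a} + b.(0\{a} + b.X) + a.a.(X + 0 + b.X))\{b}\{a} ⊢ deadlocked
  m3 = 0\{a} + b.(rec X. b.X\{b}\{a} + b.(0\{a} + b.X) + a.a.(X + 0 + b.X)) ⊢ ··b··> m0
  m4 = (rec X. b.X\{b}\{a} + b.(0\{a} + b.X) + a.a.(X + 0 + b.X)) + 0 + b.(rec X. b.X\{b}\{a} + b.(0\{a} + b.X) + a.a.(X + 0 + b.X)) ⊢ ··a··> m1, ··b··> m0, ··b··> m2, ··b··> m3
Reachable graph of Q (5 states):
  n0 = rec X. b.X\{b}\{a} + b.(0\{a} + b.X) + b.a.(X + 0 + b.X) ⊢ ··b··> n1, ··b··> n2, ··b··> n3
  n1 = (rec X. b.X\{b}\{a} + b.(0\{a} + b.X) + b.a.(X + 0 + b.X))\{b}\{a} ⊢ deadlocked
  n2 = 0\{a} + b.(rec X. b.X\{b}\{a} + b.(0\{a} + b.X) + b.a.(X + 0 + b.X)) ⊢ ··b··> n0
  n3 = a.((rec X. b.X\{b}\{a} + b.(0\{a} + b.X) + b.a.(X + 0 + b.X)) + 0 + b.(rec X. b.X\{b}\{a} + b.(0\{a} + b.X) + b.a.(X + 0 + b.X))) ⊢ ··a··> n4
  n4 = (rec X. b.X\{b}\{a} + b.(0\{a} + b.X) + b.a.(X + 0 + b.X)) + 0 + b.(rec X. b.X\{b}\{a} + b.(0\{a} + b.X) + b.a.(X + 0 + b.X)) ⊢ ··b··> n0, ··b··> n1, ··b··> n2, ··b··> n3
Partition-refinement fixed point:
  B0 = {m0}
  B1 = {m3}
  B2 = {m2, n1}
  B3 = {m1}
  B4 = {m4}
  B5 = {n0}
  B6 = {n3}
  B7 = {n4}
  B8 = {n2}
m0 ∈ B0, n0 ∈ B5 → different blocks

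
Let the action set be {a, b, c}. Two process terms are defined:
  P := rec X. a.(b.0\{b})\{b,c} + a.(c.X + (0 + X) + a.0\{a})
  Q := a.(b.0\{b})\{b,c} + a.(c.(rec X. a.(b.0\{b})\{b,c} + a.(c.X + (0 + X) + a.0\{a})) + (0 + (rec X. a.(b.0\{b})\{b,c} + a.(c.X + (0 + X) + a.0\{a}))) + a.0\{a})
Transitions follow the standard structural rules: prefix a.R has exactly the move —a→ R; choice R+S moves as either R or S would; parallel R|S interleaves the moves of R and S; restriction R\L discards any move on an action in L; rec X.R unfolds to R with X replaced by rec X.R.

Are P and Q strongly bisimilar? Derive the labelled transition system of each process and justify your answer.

P's transition system — 4 states:
  m0 = rec X. a.(b.0\{b})\{b,c} + a.(c.X + (0 + X) + a.0\{a}) | ··a··> m1, ··a··> m2
  m1 = (b.0\{b})\{b,c} | ·
  m2 = c.(rec X. a.(b.0\{b})\{b,c} + a.(c.X + (0 + X) + a.0\{a})) + (0 + (rec X. a.(b.0\{b})\{b,c} + a.(c.X + (0 + X) + a.0\{a}))) + a.0\{a} | ··a··> m1, ··a··> m2, ··a··> m3, ··c··> m0
  m3 = 0\{a} | ·
Q's transition system — 5 states:
  n0 = a.(b.0\{b})\{b,c} + a.(c.(rec X. a.(b.0\{b})\{b,c} + a.(c.X + (0 + X) + a.0\{a})) + (0 + (rec X. a.(b.0\{b})\{b,c} + a.(c.X + (0 + X) + a.0\{a}))) + a.0\{a}) | ··a··> n1, ··a··> n2
  n1 = (b.0\{b})\{b,c} | ·
  n2 = c.(rec X. a.(b.0\{b})\{b,c} + a.(c.X + (0 + X) + a.0\{a})) + (0 + (rec X. a.(b.0\{b})\{b,c} + a.(c.X + (0 + X) + a.0\{a}))) + a.0\{a} | ··a··> n1, ··a··> n2, ··a··> n3, ··c··> n4
  n3 = 0\{a} | ·
  n4 = rec X. a.(b.0\{b})\{b,c} + a.(c.X + (0 + X) + a.0\{a}) | ··a··> n1, ··a··> n2
Coarsest stable partition (strong bisimilarity classes):
  B0 = {m0, n0, n4}
  B1 = {m2, n2}
  B2 = {m1, m3, n1, n3}
m0 ∈ B0, n0 ∈ B0 → same block

P ~ Q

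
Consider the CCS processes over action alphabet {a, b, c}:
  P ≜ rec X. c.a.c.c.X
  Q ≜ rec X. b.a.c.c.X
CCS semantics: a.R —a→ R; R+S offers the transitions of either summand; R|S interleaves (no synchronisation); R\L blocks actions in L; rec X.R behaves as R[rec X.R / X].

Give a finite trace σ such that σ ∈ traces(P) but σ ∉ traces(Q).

P's transition system — 4 states:
  p0 = rec X. c.a.c.c.X has moves —c→ p1
  p1 = a.c.c.(rec X. c.a.c.c.X) has moves —a→ p2
  p2 = c.c.(rec X. c.a.c.c.X) has moves —c→ p3
  p3 = c.(rec X. c.a.c.c.X) has moves —c→ p0
Q's transition system — 4 states:
  q0 = rec X. b.a.c.c.X has moves —b→ q1
  q1 = a.c.c.(rec X. b.a.c.c.X) has moves —a→ q2
  q2 = c.c.(rec X. b.a.c.c.X) has moves —c→ q3
  q3 = c.(rec X. b.a.c.c.X) has moves —c→ q0
Executing c from P (initial set {p0}):
  after c @ step 1: {p1}
  — P admits the full trace.
Executing c from Q (initial set {q0}):
  after c @ step 1: ∅ (Q stuck)

c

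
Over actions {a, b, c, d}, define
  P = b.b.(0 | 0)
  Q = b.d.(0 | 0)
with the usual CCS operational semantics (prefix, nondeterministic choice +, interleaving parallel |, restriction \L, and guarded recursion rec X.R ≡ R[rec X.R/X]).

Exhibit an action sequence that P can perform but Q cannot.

bb

Reachable graph of P (3 states):
  p0 = b.b.(0 | 0) has moves --b--▸ p1
  p1 = b.(0 | 0) has moves --b--▸ p2
  p2 = 0 | 0 has moves ·
Reachable graph of Q (3 states):
  q0 = b.d.(0 | 0) has moves --b--▸ q1
  q1 = d.(0 | 0) has moves --d--▸ q2
  q2 = 0 | 0 has moves ·
Trace ⟨bb⟩ through P, begin at {p0}:
  [1] b ⇒ {p1}
  [2] b ⇒ {p2}
  P completes σ.
Trace ⟨bb⟩ through Q, begin at {q0}:
  [1] b ⇒ {q1}
  [2] b ⇒ ∅  — Q cannot continue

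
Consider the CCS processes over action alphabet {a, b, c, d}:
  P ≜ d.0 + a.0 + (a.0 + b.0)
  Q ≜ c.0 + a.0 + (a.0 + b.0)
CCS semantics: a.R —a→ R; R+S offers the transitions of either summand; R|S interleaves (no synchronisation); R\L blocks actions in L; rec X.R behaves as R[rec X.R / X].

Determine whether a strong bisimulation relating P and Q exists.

NO

Reachable graph of P (2 states):
  m0 = d.0 + a.0 + (a.0 + b.0) ⊢ —a→ m1, —b→ m1, —d→ m1
  m1 = 0 ⊢ (no moves)
Reachable graph of Q (2 states):
  n0 = c.0 + a.0 + (a.0 + b.0) ⊢ —a→ n1, —b→ n1, —c→ n1
  n1 = 0 ⊢ (no moves)
Bisimilarity quotient blocks:
  B0 = {m0}
  B1 = {m1, n1}
  B2 = {n0}
m0 ∈ B0, n0 ∈ B2 → different blocks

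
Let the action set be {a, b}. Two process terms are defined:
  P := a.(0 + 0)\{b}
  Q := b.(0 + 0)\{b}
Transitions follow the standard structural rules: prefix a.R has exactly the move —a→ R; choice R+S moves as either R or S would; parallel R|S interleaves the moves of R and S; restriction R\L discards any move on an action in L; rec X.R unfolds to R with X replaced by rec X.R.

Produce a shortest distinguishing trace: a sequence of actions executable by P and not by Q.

Reachable graph of P (2 states):
  m0 = a.(0 + 0)\{b} → —a→ m1
  m1 = (0 + 0)\{b} → stopped
Reachable graph of Q (2 states):
  n0 = b.(0 + 0)\{b} → —b→ n1
  n1 = (0 + 0)\{b} → stopped
Run σ = ⟨a⟩ on P: start {m0}
  after a @ step 1: {m1}
  ✓ P
Run σ = ⟨a⟩ on Q: start {n0}
  after a @ step 1: ∅  — Q cannot continue

a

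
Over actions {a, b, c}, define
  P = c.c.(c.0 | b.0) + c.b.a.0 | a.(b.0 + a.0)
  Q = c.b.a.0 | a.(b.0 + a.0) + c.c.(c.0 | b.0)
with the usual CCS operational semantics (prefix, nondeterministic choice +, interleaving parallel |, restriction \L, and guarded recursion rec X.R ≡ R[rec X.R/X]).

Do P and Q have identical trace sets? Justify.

P's transition system — 16 states:
  u0 = c.c.(c.0 | b.0) + c.b.a.0 | a.(b.0 + a.0) → —a→ u1, —c→ u2, —c→ u3
  u1 = c.b.a.0 | (b.0 + a.0) → —a→ u4, —b→ u4, —c→ u5
  u2 = b.a.0 | a.(b.0 + a.0) → —a→ u5, —b→ u6
  u3 = c.(c.0 | b.0) → —c→ u7
  u4 = c.b.a.0 | 0 → —c→ u8
  u5 = b.a.0 | (b.0 + a.0) → —a→ u8, —b→ u8, —b→ u9
  u6 = a.0 | a.(b.0 + a.0) → —a→ u10, —a→ u9
  u7 = c.0 | b.0 → —b→ u11, —c→ u12
  u8 = b.a.0 | 0 → —b→ u13
  u9 = a.0 | (b.0 + a.0) → —a→ u13, —a→ u14, —b→ u13
  u10 = 0 | a.(b.0 + a.0) → —a→ u14
  u11 = c.0 | 0 → —c→ u15
  u12 = 0 | b.0 → —b→ u15
  u13 = a.0 | 0 → —a→ u15
  u14 = 0 | (b.0 + a.0) → —a→ u15, —b→ u15
  u15 = 0 | 0 → ·
Q's transition system — 16 states:
  v0 = c.b.a.0 | a.(b.0 + a.0) + c.c.(c.0 | b.0) → —a→ v1, —c→ v2, —c→ v3
  v1 = c.b.a.0 | (b.0 + a.0) → —a→ v4, —b→ v4, —c→ v5
  v2 = b.a.0 | a.(b.0 + a.0) → —a→ v5, —b→ v6
  v3 = c.(c.0 | b.0) → —c→ v7
  v4 = c.b.a.0 | 0 → —c→ v8
  v5 = b.a.0 | (b.0 + a.0) → —a→ v8, —b→ v8, —b→ v9
  v6 = a.0 | a.(b.0 + a.0) → —a→ v10, —a→ v9
  v7 = c.0 | b.0 → —b→ v11, —c→ v12
  v8 = b.a.0 | 0 → —b→ v13
  v9 = a.0 | (b.0 + a.0) → —a→ v13, —a→ v14, —b→ v13
  v10 = 0 | a.(b.0 + a.0) → —a→ v14
  v11 = c.0 | 0 → —c→ v15
  v12 = 0 | b.0 → —b→ v15
  v13 = a.0 | 0 → —a→ v15
  v14 = 0 | (b.0 + a.0) → —a→ v15, —b→ v15
  v15 = 0 | 0 → ·
Bisimilarity quotient blocks:
  B0 = {u0, v0}
  B1 = {u2, v2}
  B2 = {u6, v6}
  B3 = {u10, v10}
  B4 = {u14, v14}
  B5 = {u15, v15}
  B6 = {u9, v9}
  B7 = {u13, v13}
  B8 = {u5, v5}
  B9 = {u8, v8}
  B10 = {u3, v3}
  B11 = {u7, v7}
  B12 = {u12, v12}
  B13 = {u11, v11}
  B14 = {u1, v1}
  B15 = {u4, v4}
u0 ∈ B0, v0 ∈ B0 → same block
Bisimilar ⇒ trace-equivalent.

trace-equivalent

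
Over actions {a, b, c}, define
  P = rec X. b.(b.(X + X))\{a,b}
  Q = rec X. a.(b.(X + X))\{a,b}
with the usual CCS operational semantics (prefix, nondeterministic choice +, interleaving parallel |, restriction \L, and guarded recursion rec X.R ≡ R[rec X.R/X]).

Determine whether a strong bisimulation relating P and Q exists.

P ≁ Q

Reachable graph of P (2 states):
  p0 = rec X. b.(b.(X + X))\{a,b} ⊢ -b-> p1
  p1 = (b.((rec X. b.(b.(X + X))\{a,b}) + (rec X. b.(b.(X + X))\{a,b})))\{a,b} ⊢ ·
Reachable graph of Q (2 states):
  q0 = rec X. a.(b.(X + X))\{a,b} ⊢ -a-> q1
  q1 = (b.((rec X. a.(b.(X + X))\{a,b}) + (rec X. a.(b.(X + X))\{a,b})))\{a,b} ⊢ ·
Coarsest stable partition (strong bisimilarity classes):
  B0 = {p0}
  B1 = {p1, q1}
  B2 = {q0}
p0 ∈ B0, q0 ∈ B2 → different blocks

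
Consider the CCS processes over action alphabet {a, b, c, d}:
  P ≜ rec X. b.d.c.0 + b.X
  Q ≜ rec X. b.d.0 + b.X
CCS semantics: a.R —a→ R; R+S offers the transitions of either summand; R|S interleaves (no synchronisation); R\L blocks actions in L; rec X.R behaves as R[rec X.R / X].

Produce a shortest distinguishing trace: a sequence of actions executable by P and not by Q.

P's transition system — 4 states:
  s0 = rec X. b.d.c.0 + b.X has moves --b--▸ s0, --b--▸ s1
  s1 = d.c.0 has moves --d--▸ s2
  s2 = c.0 has moves --c--▸ s3
  s3 = 0 has moves ∅
Q's transition system — 3 states:
  t0 = rec X. b.d.0 + b.X has moves --b--▸ t0, --b--▸ t1
  t1 = d.0 has moves --d--▸ t2
  t2 = 0 has moves ∅
Run σ = ⟨bdc⟩ on P: start {s0}
  after b @ step 1: {s0, s1}
  after d @ step 2: {s2}
  after c @ step 3: {s3}
  ✓ P
Run σ = ⟨bdc⟩ on Q: start {t0}
  after b @ step 1: {t0, t1}
  after d @ step 2: {t2}
  after c @ step 3: ∅ (Q stuck)

bdc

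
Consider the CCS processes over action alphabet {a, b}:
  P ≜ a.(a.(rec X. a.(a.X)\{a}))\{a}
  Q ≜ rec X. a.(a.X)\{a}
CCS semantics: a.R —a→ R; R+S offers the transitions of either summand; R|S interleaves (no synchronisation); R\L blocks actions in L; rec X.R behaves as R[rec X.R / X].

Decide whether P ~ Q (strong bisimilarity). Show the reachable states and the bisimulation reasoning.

Reachable graph of P (2 states):
  u0 = a.(a.(rec X. a.(a.X)\{a}))\{a} :: =a=> u1
  u1 = (a.(rec X. a.(a.X)\{a}))\{a} :: ∅
Reachable graph of Q (2 states):
  v0 = rec X. a.(a.X)\{a} :: =a=> v1
  v1 = (a.(rec X. a.(a.X)\{a}))\{a} :: ∅
Partition-refinement fixed point:
  B0 = {u0, v0}
  B1 = {u1, v1}
u0 ∈ B0, v0 ∈ B0 → same block

YES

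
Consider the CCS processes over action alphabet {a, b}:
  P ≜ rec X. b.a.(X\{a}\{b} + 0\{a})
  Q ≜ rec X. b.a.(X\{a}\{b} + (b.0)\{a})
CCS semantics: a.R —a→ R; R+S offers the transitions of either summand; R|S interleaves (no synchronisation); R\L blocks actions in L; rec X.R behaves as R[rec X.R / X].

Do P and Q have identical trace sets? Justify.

LTS(P): 3 reachable states
  u0 = rec X. b.a.(X\{a}\{b} + 0\{a}) ⊢ ··b··> u1
  u1 = a.((rec X. b.a.(X\{a}\{b} + 0\{a}))\{a}\{b} + 0\{a}) ⊢ ··a··> u2
  u2 = (rec X. b.a.(X\{a}\{b} + 0\{a}))\{a}\{b} + 0\{a} ⊢ ·
LTS(Q): 4 reachable states
  v0 = rec X. b.a.(X\{a}\{b} + (b.0)\{a}) ⊢ ··b··> v1
  v1 = a.((rec X. b.a.(X\{a}\{b} + (b.0)\{a}))\{a}\{b} + (b.0)\{a}) ⊢ ··a··> v2
  v2 = (rec X. b.a.(X\{a}\{b} + (b.0)\{a}))\{a}\{b} + (b.0)\{a} ⊢ ··b··> v3
  v3 = 0\{a} ⊢ ·
Trace ⟨bab⟩ through Q, begin at {v0}:
  after b @ step 1: {v1}
  after a @ step 2: {v2}
  after b @ step 3: {v3}
  — Q admits the full trace.
Trace ⟨bab⟩ through P, begin at {u0}:
  after b @ step 1: {u1}
  after a @ step 2: {u2}
  after b @ step 3: ∅  — P cannot continue

trace-distinct — witness ⟨bab⟩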